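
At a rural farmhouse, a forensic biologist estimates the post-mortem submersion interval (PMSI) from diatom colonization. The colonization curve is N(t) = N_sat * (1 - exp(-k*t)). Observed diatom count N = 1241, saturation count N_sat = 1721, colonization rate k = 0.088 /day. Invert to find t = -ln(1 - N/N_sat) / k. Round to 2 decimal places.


PMSI from diatom colonization curve:
N / N_sat = 1241 / 1721 = 0.721092
1 - N/N_sat = 0.278908
ln(1 - N/N_sat) = -1.276873
t = -ln(1 - N/N_sat) / k = -(-1.276873) / 0.088 = 14.51 days

14.51


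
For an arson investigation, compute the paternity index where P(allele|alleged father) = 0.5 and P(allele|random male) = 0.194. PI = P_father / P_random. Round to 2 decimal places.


Paternity Index calculation:
PI = P(allele|father) / P(allele|random)
PI = 0.5 / 0.194
PI = 2.58

2.58


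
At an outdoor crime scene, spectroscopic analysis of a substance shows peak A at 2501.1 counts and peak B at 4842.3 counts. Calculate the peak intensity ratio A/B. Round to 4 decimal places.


Spectral peak ratio:
Peak A = 2501.1 counts
Peak B = 4842.3 counts
Ratio = 2501.1 / 4842.3 = 0.5165

0.5165


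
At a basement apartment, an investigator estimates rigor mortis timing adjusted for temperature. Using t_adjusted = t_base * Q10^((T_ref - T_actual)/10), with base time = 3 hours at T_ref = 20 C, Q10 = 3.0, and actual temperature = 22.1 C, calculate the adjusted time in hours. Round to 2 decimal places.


Rigor mortis time adjustment:
Exponent = (T_ref - T_actual) / 10 = (20 - 22.1) / 10 = -0.21
Q10 factor = 3.0^-0.21 = 0.79397
t_adjusted = 3 * 0.79397 = 2.38 hours

2.38


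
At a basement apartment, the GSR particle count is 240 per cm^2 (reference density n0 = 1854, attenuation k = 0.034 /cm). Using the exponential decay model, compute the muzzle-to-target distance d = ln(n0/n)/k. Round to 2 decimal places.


GSR distance calculation:
n0/n = 1854 / 240 = 7.725
ln(n0/n) = 2.044462
d = 2.044462 / 0.034 = 60.13 cm

60.13


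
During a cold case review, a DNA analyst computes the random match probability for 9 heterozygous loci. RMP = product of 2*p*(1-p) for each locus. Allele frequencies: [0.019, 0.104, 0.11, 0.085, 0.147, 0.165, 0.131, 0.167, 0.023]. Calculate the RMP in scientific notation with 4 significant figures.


Computing RMP for 9 loci:
Locus 1: 2 * 0.019 * 0.981 = 0.037278
Locus 2: 2 * 0.104 * 0.896 = 0.186368
Locus 3: 2 * 0.11 * 0.89 = 0.1958
Locus 4: 2 * 0.085 * 0.915 = 0.15555
Locus 5: 2 * 0.147 * 0.853 = 0.250782
Locus 6: 2 * 0.165 * 0.835 = 0.27555
Locus 7: 2 * 0.131 * 0.869 = 0.227678
Locus 8: 2 * 0.167 * 0.833 = 0.278222
Locus 9: 2 * 0.023 * 0.977 = 0.044942
RMP = 4.163e-08

4.163e-08


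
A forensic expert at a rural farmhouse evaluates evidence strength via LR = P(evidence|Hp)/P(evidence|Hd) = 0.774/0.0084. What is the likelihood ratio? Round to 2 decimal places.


Likelihood ratio calculation:
LR = P(E|Hp) / P(E|Hd)
LR = 0.774 / 0.0084
LR = 92.14

92.14


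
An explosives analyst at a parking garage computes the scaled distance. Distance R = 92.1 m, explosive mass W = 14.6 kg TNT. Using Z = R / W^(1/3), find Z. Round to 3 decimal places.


Scaled distance calculation:
W^(1/3) = 14.6^(1/3) = 2.444092
Z = R / W^(1/3) = 92.1 / 2.444092
Z = 37.683 m/kg^(1/3)

37.683


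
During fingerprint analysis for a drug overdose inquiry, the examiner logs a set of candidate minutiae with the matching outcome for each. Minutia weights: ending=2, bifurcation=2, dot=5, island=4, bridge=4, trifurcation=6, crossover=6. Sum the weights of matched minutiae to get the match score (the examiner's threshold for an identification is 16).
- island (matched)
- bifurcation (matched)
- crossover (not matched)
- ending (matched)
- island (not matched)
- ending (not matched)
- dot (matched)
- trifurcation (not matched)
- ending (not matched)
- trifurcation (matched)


Weighted minutiae match score:
  island: matched, +4 (running total 4)
  bifurcation: matched, +2 (running total 6)
  crossover: not matched, +0
  ending: matched, +2 (running total 8)
  island: not matched, +0
  ending: not matched, +0
  dot: matched, +5 (running total 13)
  trifurcation: not matched, +0
  ending: not matched, +0
  trifurcation: matched, +6 (running total 19)
Total score = 19
Threshold = 16; verdict = identification

19


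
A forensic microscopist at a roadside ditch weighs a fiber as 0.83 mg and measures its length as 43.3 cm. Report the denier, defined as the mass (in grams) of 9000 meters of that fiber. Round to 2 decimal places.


Denier calculation:
Mass in grams = 0.83 mg / 1000 = 0.00083 g
Length in meters = 43.3 cm / 100 = 0.433 m
Linear density = mass / length = 0.00083 / 0.433 = 0.00191686 g/m
Denier = (g/m) * 9000 = 0.00191686 * 9000 = 17.25

17.25


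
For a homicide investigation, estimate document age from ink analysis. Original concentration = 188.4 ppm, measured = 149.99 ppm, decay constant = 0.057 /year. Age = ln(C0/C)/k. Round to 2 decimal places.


Document age estimation:
C0/C = 188.4 / 149.99 = 1.256084
ln(C0/C) = 0.227999
t = 0.227999 / 0.057 = 4.00 years

4.00


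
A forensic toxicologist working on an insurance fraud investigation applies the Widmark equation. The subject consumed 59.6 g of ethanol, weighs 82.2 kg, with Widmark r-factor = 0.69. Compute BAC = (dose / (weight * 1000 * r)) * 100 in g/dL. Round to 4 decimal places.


Applying the Widmark formula:
BAC = (dose_g / (body_wt * 1000 * r)) * 100
Denominator = 82.2 * 1000 * 0.69 = 56718
BAC = (59.6 / 56718) * 100
BAC = 0.1051 g/dL

0.1051


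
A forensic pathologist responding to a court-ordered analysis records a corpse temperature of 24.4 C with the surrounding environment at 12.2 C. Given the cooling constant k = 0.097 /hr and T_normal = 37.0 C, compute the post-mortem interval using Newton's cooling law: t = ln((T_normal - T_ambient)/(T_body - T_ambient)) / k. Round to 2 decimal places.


Using Newton's law of cooling:
t = ln((T_normal - T_ambient) / (T_body - T_ambient)) / k
T_normal - T_ambient = 24.8
T_body - T_ambient = 12.2
Ratio = 2.032787
ln(ratio) = 0.709408
t = 0.709408 / 0.097 = 7.31 hours

7.31


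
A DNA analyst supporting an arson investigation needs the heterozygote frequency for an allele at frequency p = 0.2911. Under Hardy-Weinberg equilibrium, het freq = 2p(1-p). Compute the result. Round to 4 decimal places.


Hardy-Weinberg heterozygote frequency:
q = 1 - p = 1 - 0.2911 = 0.7089
2pq = 2 * 0.2911 * 0.7089 = 0.4127

0.4127


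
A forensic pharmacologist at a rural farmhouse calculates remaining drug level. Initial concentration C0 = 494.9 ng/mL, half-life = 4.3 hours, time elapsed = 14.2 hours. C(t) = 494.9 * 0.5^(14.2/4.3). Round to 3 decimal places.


Drug concentration decay:
Number of half-lives = t / t_half = 14.2 / 4.3 = 3.302326
Decay factor = 0.5^3.302326 = 0.10136799
C(t) = 494.9 * 0.10136799 = 50.167 ng/mL

50.167


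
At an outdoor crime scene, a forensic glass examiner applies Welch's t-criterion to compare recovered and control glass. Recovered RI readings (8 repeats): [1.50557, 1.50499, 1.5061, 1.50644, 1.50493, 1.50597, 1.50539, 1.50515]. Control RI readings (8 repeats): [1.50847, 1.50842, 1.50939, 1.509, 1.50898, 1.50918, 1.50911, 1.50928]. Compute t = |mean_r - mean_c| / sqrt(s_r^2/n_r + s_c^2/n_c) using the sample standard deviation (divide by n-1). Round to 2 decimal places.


Welch's t-criterion for glass RI comparison:
Recovered mean = sum / n_r = 12.04454 / 8 = 1.5055675
Control mean = sum / n_c = 12.07183 / 8 = 1.5089788
Recovered sample variance s_r^2 = 3.07507e-07
Control sample variance s_c^2 = 1.27012e-07
Welch SE (unpooled) = sqrt(s_r^2/n_r + s_c^2/n_c) = sqrt(3.84384e-08 + 1.58766e-08) = sqrt(5.4315e-08) = 0.000233056
|mean_r - mean_c| = 0.00341125
t = 0.00341125 / 0.000233056 = 14.64

14.64


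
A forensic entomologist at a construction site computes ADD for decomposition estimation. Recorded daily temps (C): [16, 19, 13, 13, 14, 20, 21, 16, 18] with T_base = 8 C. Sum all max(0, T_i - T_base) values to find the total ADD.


Computing ADD day by day:
Day 1: max(0, 16 - 8) = 8
Day 2: max(0, 19 - 8) = 11
Day 3: max(0, 13 - 8) = 5
Day 4: max(0, 13 - 8) = 5
Day 5: max(0, 14 - 8) = 6
Day 6: max(0, 20 - 8) = 12
Day 7: max(0, 21 - 8) = 13
Day 8: max(0, 16 - 8) = 8
Day 9: max(0, 18 - 8) = 10
Total ADD = 78

78


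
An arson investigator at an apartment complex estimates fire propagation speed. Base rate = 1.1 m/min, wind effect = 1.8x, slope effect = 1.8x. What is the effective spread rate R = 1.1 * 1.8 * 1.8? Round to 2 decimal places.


Fire spread rate calculation:
R = R0 * wind_factor * slope_factor
= 1.1 * 1.8 * 1.8
= 1.98 * 1.8
= 3.56 m/min

3.56


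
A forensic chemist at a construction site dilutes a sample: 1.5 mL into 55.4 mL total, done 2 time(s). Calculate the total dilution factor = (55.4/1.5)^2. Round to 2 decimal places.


Dilution factor calculation:
Single dilution = V_total / V_sample = 55.4 / 1.5 ≈ 36.933333
Number of dilutions = 2
Total DF = (55.4 / 1.5)^2 (full precision, rounded at the end) = 1364.07

1364.07


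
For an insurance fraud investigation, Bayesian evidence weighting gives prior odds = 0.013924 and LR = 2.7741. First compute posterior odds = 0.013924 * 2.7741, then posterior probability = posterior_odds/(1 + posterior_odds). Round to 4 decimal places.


Bayesian evidence evaluation:
Posterior odds = prior_odds * LR = 0.013924 * 2.7741 = 0.03862657
Posterior probability = posterior_odds / (1 + posterior_odds)
= 0.03862657 / (1 + 0.03862657)
= 0.03862657 / 1.03862657
= 0.0372

0.0372


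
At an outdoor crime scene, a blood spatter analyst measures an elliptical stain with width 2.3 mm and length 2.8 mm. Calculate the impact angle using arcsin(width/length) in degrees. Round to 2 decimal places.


Blood spatter impact angle calculation:
width / length = 2.3 / 2.8 = 0.821429
angle = arcsin(0.821429)
angle = 55.23 degrees

55.23


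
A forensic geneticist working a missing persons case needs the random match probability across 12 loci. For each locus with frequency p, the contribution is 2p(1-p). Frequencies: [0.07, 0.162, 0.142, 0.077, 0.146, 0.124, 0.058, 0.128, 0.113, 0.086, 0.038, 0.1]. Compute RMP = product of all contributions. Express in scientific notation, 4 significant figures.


Computing RMP for 12 loci:
Locus 1: 2 * 0.07 * 0.93 = 0.1302
Locus 2: 2 * 0.162 * 0.838 = 0.271512
Locus 3: 2 * 0.142 * 0.858 = 0.243672
Locus 4: 2 * 0.077 * 0.923 = 0.142142
Locus 5: 2 * 0.146 * 0.854 = 0.249368
Locus 6: 2 * 0.124 * 0.876 = 0.217248
Locus 7: 2 * 0.058 * 0.942 = 0.109272
Locus 8: 2 * 0.128 * 0.872 = 0.223232
Locus 9: 2 * 0.113 * 0.887 = 0.200462
Locus 10: 2 * 0.086 * 0.914 = 0.157208
Locus 11: 2 * 0.038 * 0.962 = 0.073112
Locus 12: 2 * 0.1 * 0.9 = 0.18
RMP = 6.711e-10

6.711e-10


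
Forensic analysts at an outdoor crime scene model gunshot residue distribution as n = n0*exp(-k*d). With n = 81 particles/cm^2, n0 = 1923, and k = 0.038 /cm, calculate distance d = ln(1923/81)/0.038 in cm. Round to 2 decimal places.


GSR distance calculation:
n0/n = 1923 / 81 = 23.740741
ln(n0/n) = 3.167193
d = 3.167193 / 0.038 = 83.35 cm

83.35


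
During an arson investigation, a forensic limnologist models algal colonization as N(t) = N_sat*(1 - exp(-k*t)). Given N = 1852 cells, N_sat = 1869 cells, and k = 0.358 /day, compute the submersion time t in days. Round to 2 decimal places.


PMSI from diatom colonization curve:
N / N_sat = 1852 / 1869 = 0.990904
1 - N/N_sat = 0.009096
ln(1 - N/N_sat) = -4.699921
t = -ln(1 - N/N_sat) / k = -(-4.699921) / 0.358 = 13.13 days

13.13


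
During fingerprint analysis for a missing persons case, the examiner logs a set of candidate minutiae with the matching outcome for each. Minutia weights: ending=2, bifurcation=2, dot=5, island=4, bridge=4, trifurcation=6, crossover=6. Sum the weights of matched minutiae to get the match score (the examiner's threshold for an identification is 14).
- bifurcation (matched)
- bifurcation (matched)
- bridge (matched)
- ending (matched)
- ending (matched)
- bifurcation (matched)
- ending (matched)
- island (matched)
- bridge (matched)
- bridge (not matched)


Weighted minutiae match score:
  bifurcation: matched, +2 (running total 2)
  bifurcation: matched, +2 (running total 4)
  bridge: matched, +4 (running total 8)
  ending: matched, +2 (running total 10)
  ending: matched, +2 (running total 12)
  bifurcation: matched, +2 (running total 14)
  ending: matched, +2 (running total 16)
  island: matched, +4 (running total 20)
  bridge: matched, +4 (running total 24)
  bridge: not matched, +0
Total score = 24
Threshold = 14; verdict = identification

24


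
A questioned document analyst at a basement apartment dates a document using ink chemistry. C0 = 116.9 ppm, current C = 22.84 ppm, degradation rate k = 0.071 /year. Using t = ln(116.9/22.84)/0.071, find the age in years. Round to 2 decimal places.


Document age estimation:
C0/C = 116.9 / 22.84 = 5.118214
ln(C0/C) = 1.632806
t = 1.632806 / 0.071 = 23.00 years

23.00


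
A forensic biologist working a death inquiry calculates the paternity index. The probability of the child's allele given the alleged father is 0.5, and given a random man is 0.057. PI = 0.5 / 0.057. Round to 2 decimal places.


Paternity Index calculation:
PI = P(allele|father) / P(allele|random)
PI = 0.5 / 0.057
PI = 8.77

8.77


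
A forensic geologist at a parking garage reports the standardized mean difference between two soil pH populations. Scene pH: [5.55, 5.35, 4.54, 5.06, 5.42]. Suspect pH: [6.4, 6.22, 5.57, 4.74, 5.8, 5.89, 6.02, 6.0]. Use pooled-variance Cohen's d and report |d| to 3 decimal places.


Pooled-variance Cohen's d for soil pH comparison:
Scene mean = 25.92 / 5 = 5.184
Suspect mean = 46.64 / 8 = 5.83
Scene sample variance s_s^2 = 0.16183
Suspect sample variance s_c^2 = 0.257457
Pooled variance = ((n_s-1)*s_s^2 + (n_c-1)*s_c^2) / (n_s + n_c - 2) = 0.222684
Pooled SD = sqrt(0.222684) = 0.471894
Mean difference = -0.646
|d| = |-0.646| / 0.471894 = 1.369

1.369


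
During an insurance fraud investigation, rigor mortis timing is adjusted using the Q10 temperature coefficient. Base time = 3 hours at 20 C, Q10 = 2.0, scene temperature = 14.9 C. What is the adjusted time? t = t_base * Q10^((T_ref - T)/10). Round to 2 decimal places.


Rigor mortis time adjustment:
Exponent = (T_ref - T_actual) / 10 = (20 - 14.9) / 10 = 0.51
Q10 factor = 2.0^0.51 = 1.42405
t_adjusted = 3 * 1.42405 = 4.27 hours

4.27


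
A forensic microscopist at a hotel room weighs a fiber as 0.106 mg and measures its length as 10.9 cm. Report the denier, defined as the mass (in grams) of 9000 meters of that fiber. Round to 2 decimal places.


Denier calculation:
Mass in grams = 0.106 mg / 1000 = 0.000106 g
Length in meters = 10.9 cm / 100 = 0.109 m
Linear density = mass / length = 0.000106 / 0.109 = 0.00097248 g/m
Denier = (g/m) * 9000 = 0.00097248 * 9000 = 8.75

8.75


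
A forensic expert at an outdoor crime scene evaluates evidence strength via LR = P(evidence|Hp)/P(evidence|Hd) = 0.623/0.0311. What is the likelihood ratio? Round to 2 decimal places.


Likelihood ratio calculation:
LR = P(E|Hp) / P(E|Hd)
LR = 0.623 / 0.0311
LR = 20.03

20.03


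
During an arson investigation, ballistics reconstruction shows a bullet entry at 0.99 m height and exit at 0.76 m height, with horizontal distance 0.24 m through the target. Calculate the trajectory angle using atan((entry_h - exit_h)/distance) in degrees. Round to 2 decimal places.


Bullet trajectory angle:
Height difference = 0.99 - 0.76 = 0.23 m
angle = atan(0.23 / 0.24)
angle = atan(0.958333)
angle = 43.78 degrees

43.78


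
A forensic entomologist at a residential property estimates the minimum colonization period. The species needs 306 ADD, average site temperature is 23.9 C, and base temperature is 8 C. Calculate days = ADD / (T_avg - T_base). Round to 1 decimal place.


Insect development time:
Effective temperature = avg_temp - T_base = 23.9 - 8 = 15.9 C
Days = ADD / effective_temp = 306 / 15.9 = 19.2 days

19.2


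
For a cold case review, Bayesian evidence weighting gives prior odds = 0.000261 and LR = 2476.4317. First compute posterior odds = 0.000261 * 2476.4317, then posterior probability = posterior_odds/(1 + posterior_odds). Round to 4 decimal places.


Bayesian evidence evaluation:
Posterior odds = prior_odds * LR = 0.000261 * 2476.4317 = 0.6463487
Posterior probability = posterior_odds / (1 + posterior_odds)
= 0.6463487 / (1 + 0.6463487)
= 0.6463487 / 1.6463487
= 0.3926

0.3926


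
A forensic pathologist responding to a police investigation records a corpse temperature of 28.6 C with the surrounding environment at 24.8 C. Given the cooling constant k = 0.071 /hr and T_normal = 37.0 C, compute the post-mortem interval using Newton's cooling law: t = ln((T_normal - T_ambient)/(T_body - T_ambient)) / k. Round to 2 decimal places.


Using Newton's law of cooling:
t = ln((T_normal - T_ambient) / (T_body - T_ambient)) / k
T_normal - T_ambient = 12.2
T_body - T_ambient = 3.8
Ratio = 3.210526
ln(ratio) = 1.166435
t = 1.166435 / 0.071 = 16.43 hours

16.43


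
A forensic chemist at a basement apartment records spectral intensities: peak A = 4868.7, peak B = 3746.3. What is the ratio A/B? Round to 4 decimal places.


Spectral peak ratio:
Peak A = 4868.7 counts
Peak B = 3746.3 counts
Ratio = 4868.7 / 3746.3 = 1.2996

1.2996


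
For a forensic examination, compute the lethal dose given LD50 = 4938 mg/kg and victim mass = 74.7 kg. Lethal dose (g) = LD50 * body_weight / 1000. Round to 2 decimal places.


Lethal dose calculation:
Lethal dose = LD50 * body_weight / 1000
= 4938 * 74.7 / 1000
= 368868.6 / 1000
= 368.87 g

368.87


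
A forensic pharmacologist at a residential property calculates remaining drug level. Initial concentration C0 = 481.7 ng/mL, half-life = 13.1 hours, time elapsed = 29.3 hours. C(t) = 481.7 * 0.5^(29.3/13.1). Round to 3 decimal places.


Drug concentration decay:
Number of half-lives = t / t_half = 29.3 / 13.1 = 2.236641
Decay factor = 0.5^2.236641 = 0.21217977
C(t) = 481.7 * 0.21217977 = 102.207 ng/mL

102.207


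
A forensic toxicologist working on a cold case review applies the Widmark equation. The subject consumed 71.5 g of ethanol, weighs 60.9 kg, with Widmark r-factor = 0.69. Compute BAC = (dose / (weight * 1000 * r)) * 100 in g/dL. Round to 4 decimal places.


Applying the Widmark formula:
BAC = (dose_g / (body_wt * 1000 * r)) * 100
Denominator = 60.9 * 1000 * 0.69 = 42021
BAC = (71.5 / 42021) * 100
BAC = 0.1702 g/dL

0.1702


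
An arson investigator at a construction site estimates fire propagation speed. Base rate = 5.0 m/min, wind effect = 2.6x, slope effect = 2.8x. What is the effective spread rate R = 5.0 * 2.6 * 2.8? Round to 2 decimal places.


Fire spread rate calculation:
R = R0 * wind_factor * slope_factor
= 5.0 * 2.6 * 2.8
= 13 * 2.8
= 36.40 m/min

36.40


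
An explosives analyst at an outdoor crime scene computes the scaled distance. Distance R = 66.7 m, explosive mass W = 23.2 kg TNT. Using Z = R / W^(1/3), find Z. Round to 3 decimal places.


Scaled distance calculation:
W^(1/3) = 23.2^(1/3) = 2.852086
Z = R / W^(1/3) = 66.7 / 2.852086
Z = 23.386 m/kg^(1/3)

23.386


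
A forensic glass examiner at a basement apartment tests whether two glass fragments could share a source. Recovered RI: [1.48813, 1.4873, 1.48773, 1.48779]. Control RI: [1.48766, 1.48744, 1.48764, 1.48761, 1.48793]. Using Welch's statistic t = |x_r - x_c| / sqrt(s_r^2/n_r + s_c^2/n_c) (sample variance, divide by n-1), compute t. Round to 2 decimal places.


Welch's t-criterion for glass RI comparison:
Recovered mean = sum / n_r = 5.95095 / 4 = 1.4877375
Control mean = sum / n_c = 7.43828 / 5 = 1.487656
Recovered sample variance s_r^2 = 1.16092e-07
Control sample variance s_c^2 = 3.103e-08
Welch SE (unpooled) = sqrt(s_r^2/n_r + s_c^2/n_c) = sqrt(2.90229e-08 + 6.206e-09) = sqrt(3.52289e-08) = 0.000187694
|mean_r - mean_c| = 8.15e-05
t = 8.15e-05 / 0.000187694 = 0.43

0.43


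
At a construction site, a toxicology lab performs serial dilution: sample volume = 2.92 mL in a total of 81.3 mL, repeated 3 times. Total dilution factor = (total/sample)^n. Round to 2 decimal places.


Dilution factor calculation:
Single dilution = V_total / V_sample = 81.3 / 2.92 ≈ 27.842466
Number of dilutions = 3
Total DF = (81.3 / 2.92)^3 (full precision, rounded at the end) = 21583.56

21583.56


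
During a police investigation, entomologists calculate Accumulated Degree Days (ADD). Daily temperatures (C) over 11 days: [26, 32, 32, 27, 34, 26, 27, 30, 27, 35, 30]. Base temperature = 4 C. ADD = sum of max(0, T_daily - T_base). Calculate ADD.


Computing ADD day by day:
Day 1: max(0, 26 - 4) = 22
Day 2: max(0, 32 - 4) = 28
Day 3: max(0, 32 - 4) = 28
Day 4: max(0, 27 - 4) = 23
Day 5: max(0, 34 - 4) = 30
Day 6: max(0, 26 - 4) = 22
Day 7: max(0, 27 - 4) = 23
Day 8: max(0, 30 - 4) = 26
Day 9: max(0, 27 - 4) = 23
Day 10: max(0, 35 - 4) = 31
Day 11: max(0, 30 - 4) = 26
Total ADD = 282

282


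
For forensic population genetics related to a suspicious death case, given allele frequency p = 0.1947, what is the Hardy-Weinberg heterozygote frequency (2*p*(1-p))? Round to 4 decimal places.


Hardy-Weinberg heterozygote frequency:
q = 1 - p = 1 - 0.1947 = 0.8053
2pq = 2 * 0.1947 * 0.8053 = 0.3136

0.3136


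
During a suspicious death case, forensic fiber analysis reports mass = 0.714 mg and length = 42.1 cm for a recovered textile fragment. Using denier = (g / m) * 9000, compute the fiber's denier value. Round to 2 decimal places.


Denier calculation:
Mass in grams = 0.714 mg / 1000 = 0.000714 g
Length in meters = 42.1 cm / 100 = 0.421 m
Linear density = mass / length = 0.000714 / 0.421 = 0.00169596 g/m
Denier = (g/m) * 9000 = 0.00169596 * 9000 = 15.26

15.26


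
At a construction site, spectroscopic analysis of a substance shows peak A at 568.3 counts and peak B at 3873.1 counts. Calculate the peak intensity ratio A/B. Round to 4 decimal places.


Spectral peak ratio:
Peak A = 568.3 counts
Peak B = 3873.1 counts
Ratio = 568.3 / 3873.1 = 0.1467

0.1467


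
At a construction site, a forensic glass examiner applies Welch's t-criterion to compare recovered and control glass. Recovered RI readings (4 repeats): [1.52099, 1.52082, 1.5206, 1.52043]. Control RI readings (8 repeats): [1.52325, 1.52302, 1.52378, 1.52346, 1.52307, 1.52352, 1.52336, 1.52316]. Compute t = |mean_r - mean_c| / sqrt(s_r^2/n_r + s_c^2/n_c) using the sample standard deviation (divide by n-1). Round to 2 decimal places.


Welch's t-criterion for glass RI comparison:
Recovered mean = sum / n_r = 6.08284 / 4 = 1.52071
Control mean = sum / n_c = 12.18662 / 8 = 1.5233275
Recovered sample variance s_r^2 = 6.03333e-08
Control sample variance s_c^2 = 6.505e-08
Welch SE (unpooled) = sqrt(s_r^2/n_r + s_c^2/n_c) = sqrt(1.50833e-08 + 8.13125e-09) = sqrt(2.32146e-08) = 0.000152363
|mean_r - mean_c| = 0.0026175
t = 0.0026175 / 0.000152363 = 17.18

17.18


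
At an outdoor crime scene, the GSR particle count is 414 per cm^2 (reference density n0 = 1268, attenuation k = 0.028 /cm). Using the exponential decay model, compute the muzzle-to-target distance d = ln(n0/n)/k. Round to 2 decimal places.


GSR distance calculation:
n0/n = 1268 / 414 = 3.062802
ln(n0/n) = 1.11933
d = 1.11933 / 0.028 = 39.98 cm

39.98


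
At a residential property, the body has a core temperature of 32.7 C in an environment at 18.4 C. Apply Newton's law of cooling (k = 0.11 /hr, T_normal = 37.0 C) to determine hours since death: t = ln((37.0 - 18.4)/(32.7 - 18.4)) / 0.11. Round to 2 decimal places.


Using Newton's law of cooling:
t = ln((T_normal - T_ambient) / (T_body - T_ambient)) / k
T_normal - T_ambient = 18.6
T_body - T_ambient = 14.3
Ratio = 1.300699
ln(ratio) = 0.262902
t = 0.262902 / 0.11 = 2.39 hours

2.39


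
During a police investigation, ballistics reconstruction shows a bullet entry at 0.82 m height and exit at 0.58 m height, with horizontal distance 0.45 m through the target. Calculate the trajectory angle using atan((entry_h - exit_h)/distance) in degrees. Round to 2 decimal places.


Bullet trajectory angle:
Height difference = 0.82 - 0.58 = 0.24 m
angle = atan(0.24 / 0.45)
angle = atan(0.533333)
angle = 28.07 degrees

28.07


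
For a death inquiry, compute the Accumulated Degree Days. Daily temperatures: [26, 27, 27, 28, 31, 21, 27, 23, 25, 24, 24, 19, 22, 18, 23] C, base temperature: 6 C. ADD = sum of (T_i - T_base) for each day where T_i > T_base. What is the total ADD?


Computing ADD day by day:
Day 1: max(0, 26 - 6) = 20
Day 2: max(0, 27 - 6) = 21
Day 3: max(0, 27 - 6) = 21
Day 4: max(0, 28 - 6) = 22
Day 5: max(0, 31 - 6) = 25
Day 6: max(0, 21 - 6) = 15
Day 7: max(0, 27 - 6) = 21
Day 8: max(0, 23 - 6) = 17
Day 9: max(0, 25 - 6) = 19
Day 10: max(0, 24 - 6) = 18
Day 11: max(0, 24 - 6) = 18
Day 12: max(0, 19 - 6) = 13
Day 13: max(0, 22 - 6) = 16
Day 14: max(0, 18 - 6) = 12
Day 15: max(0, 23 - 6) = 17
Total ADD = 275

275


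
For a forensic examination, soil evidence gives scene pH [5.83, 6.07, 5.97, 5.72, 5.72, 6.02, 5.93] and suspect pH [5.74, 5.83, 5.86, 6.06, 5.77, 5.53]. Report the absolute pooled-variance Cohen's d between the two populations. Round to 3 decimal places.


Pooled-variance Cohen's d for soil pH comparison:
Scene mean = 41.26 / 7 = 5.894286
Suspect mean = 34.79 / 6 = 5.798333
Scene sample variance s_s^2 = 0.019762
Suspect sample variance s_c^2 = 0.029897
Pooled variance = ((n_s-1)*s_s^2 + (n_c-1)*s_c^2) / (n_s + n_c - 2) = 0.024369
Pooled SD = sqrt(0.024369) = 0.156106
Mean difference = 0.095952
|d| = |0.095952| / 0.156106 = 0.615

0.615


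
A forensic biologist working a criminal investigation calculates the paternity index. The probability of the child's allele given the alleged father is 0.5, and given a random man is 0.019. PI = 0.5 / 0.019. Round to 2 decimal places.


Paternity Index calculation:
PI = P(allele|father) / P(allele|random)
PI = 0.5 / 0.019
PI = 26.32

26.32


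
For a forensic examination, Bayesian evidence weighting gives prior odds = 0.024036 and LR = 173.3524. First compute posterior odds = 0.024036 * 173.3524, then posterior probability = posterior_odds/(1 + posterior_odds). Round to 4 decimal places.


Bayesian evidence evaluation:
Posterior odds = prior_odds * LR = 0.024036 * 173.3524 = 4.166698
Posterior probability = posterior_odds / (1 + posterior_odds)
= 4.166698 / (1 + 4.166698)
= 4.166698 / 5.166698
= 0.8065

0.8065


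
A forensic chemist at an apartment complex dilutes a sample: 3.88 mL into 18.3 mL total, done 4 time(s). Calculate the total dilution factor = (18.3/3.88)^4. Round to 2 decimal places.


Dilution factor calculation:
Single dilution = V_total / V_sample = 18.3 / 3.88 ≈ 4.716495
Number of dilutions = 4
Total DF = (18.3 / 3.88)^4 (full precision, rounded at the end) = 494.85

494.85


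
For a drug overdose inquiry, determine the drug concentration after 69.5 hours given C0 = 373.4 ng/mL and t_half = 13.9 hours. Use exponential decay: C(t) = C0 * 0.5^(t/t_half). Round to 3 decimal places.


Drug concentration decay:
Number of half-lives = t / t_half = 69.5 / 13.9 = 5
Decay factor = 0.5^5 = 0.03125
C(t) = 373.4 * 0.03125 = 11.669 ng/mL

11.669


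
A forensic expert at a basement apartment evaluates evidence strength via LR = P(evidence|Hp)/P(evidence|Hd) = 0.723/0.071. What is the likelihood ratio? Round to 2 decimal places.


Likelihood ratio calculation:
LR = P(E|Hp) / P(E|Hd)
LR = 0.723 / 0.071
LR = 10.18

10.18


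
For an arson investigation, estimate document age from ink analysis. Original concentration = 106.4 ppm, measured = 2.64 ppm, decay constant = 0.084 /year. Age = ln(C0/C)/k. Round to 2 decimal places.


Document age estimation:
C0/C = 106.4 / 2.64 = 40.30303
ln(C0/C) = 3.696427
t = 3.696427 / 0.084 = 44.01 years

44.01


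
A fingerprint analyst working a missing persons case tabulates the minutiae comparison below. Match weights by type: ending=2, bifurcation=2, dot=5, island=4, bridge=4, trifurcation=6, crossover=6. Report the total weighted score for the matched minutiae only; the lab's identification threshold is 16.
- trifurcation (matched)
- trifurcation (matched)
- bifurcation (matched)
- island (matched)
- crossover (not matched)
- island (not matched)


Weighted minutiae match score:
  trifurcation: matched, +6 (running total 6)
  trifurcation: matched, +6 (running total 12)
  bifurcation: matched, +2 (running total 14)
  island: matched, +4 (running total 18)
  crossover: not matched, +0
  island: not matched, +0
Total score = 18
Threshold = 16; verdict = identification

18


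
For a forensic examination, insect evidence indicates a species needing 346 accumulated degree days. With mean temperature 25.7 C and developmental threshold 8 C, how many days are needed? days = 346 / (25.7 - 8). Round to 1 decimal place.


Insect development time:
Effective temperature = avg_temp - T_base = 25.7 - 8 = 17.7 C
Days = ADD / effective_temp = 346 / 17.7 = 19.5 days

19.5


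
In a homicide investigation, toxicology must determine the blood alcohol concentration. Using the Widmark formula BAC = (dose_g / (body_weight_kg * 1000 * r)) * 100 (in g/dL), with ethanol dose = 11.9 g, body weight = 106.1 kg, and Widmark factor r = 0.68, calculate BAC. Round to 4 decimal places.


Applying the Widmark formula:
BAC = (dose_g / (body_wt * 1000 * r)) * 100
Denominator = 106.1 * 1000 * 0.68 = 72148
BAC = (11.9 / 72148) * 100
BAC = 0.0165 g/dL

0.0165


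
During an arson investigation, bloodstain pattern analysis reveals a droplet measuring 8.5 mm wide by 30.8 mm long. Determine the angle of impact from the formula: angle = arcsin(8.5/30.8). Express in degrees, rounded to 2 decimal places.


Blood spatter impact angle calculation:
width / length = 8.5 / 30.8 = 0.275974
angle = arcsin(0.275974)
angle = 16.02 degrees

16.02


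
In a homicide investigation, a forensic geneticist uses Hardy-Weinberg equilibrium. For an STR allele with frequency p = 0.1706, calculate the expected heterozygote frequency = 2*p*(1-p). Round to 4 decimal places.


Hardy-Weinberg heterozygote frequency:
q = 1 - p = 1 - 0.1706 = 0.8294
2pq = 2 * 0.1706 * 0.8294 = 0.2830

0.2830


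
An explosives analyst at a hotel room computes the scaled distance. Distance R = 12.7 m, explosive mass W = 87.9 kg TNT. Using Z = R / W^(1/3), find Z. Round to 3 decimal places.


Scaled distance calculation:
W^(1/3) = 87.9^(1/3) = 4.446275
Z = R / W^(1/3) = 12.7 / 4.446275
Z = 2.856 m/kg^(1/3)

2.856


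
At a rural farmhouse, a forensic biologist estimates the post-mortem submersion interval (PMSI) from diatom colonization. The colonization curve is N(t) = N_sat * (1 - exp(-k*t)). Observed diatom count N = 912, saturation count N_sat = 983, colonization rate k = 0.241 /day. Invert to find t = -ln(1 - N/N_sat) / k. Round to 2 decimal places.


PMSI from diatom colonization curve:
N / N_sat = 912 / 983 = 0.927772
1 - N/N_sat = 0.072228
ln(1 - N/N_sat) = -2.627927
t = -ln(1 - N/N_sat) / k = -(-2.627927) / 0.241 = 10.90 days

10.90


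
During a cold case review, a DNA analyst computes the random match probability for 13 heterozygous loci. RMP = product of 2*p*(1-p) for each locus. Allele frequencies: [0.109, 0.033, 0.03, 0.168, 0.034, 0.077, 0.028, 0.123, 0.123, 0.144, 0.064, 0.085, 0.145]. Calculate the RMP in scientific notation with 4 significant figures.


Computing RMP for 13 loci:
Locus 1: 2 * 0.109 * 0.891 = 0.194238
Locus 2: 2 * 0.033 * 0.967 = 0.063822
Locus 3: 2 * 0.03 * 0.97 = 0.0582
Locus 4: 2 * 0.168 * 0.832 = 0.279552
Locus 5: 2 * 0.034 * 0.966 = 0.065688
Locus 6: 2 * 0.077 * 0.923 = 0.142142
Locus 7: 2 * 0.028 * 0.972 = 0.054432
Locus 8: 2 * 0.123 * 0.877 = 0.215742
Locus 9: 2 * 0.123 * 0.877 = 0.215742
Locus 10: 2 * 0.144 * 0.856 = 0.246528
Locus 11: 2 * 0.064 * 0.936 = 0.119808
Locus 12: 2 * 0.085 * 0.915 = 0.15555
Locus 13: 2 * 0.145 * 0.855 = 0.24795
RMP = 5.435e-12

5.435e-12


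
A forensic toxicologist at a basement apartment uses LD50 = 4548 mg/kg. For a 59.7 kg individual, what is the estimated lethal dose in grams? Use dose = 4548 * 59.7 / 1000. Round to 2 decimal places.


Lethal dose calculation:
Lethal dose = LD50 * body_weight / 1000
= 4548 * 59.7 / 1000
= 271515.6 / 1000
= 271.52 g

271.52


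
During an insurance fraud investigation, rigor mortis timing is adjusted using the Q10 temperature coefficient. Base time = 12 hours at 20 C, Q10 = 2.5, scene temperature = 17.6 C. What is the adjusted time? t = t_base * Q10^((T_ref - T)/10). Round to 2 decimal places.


Rigor mortis time adjustment:
Exponent = (T_ref - T_actual) / 10 = (20 - 17.6) / 10 = 0.24
Q10 factor = 2.5^0.24 = 1.24596
t_adjusted = 12 * 1.24596 = 14.95 hours

14.95


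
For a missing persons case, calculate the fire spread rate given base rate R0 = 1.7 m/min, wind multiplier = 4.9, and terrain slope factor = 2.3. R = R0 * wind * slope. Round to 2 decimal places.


Fire spread rate calculation:
R = R0 * wind_factor * slope_factor
= 1.7 * 4.9 * 2.3
= 8.33 * 2.3
= 19.16 m/min

19.16


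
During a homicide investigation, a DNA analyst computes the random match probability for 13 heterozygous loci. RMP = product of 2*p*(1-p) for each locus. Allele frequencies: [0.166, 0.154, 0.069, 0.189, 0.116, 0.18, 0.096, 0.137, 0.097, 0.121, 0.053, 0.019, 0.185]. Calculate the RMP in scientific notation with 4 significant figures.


Computing RMP for 13 loci:
Locus 1: 2 * 0.166 * 0.834 = 0.276888
Locus 2: 2 * 0.154 * 0.846 = 0.260568
Locus 3: 2 * 0.069 * 0.931 = 0.128478
Locus 4: 2 * 0.189 * 0.811 = 0.306558
Locus 5: 2 * 0.116 * 0.884 = 0.205088
Locus 6: 2 * 0.18 * 0.82 = 0.2952
Locus 7: 2 * 0.096 * 0.904 = 0.173568
Locus 8: 2 * 0.137 * 0.863 = 0.236462
Locus 9: 2 * 0.097 * 0.903 = 0.175182
Locus 10: 2 * 0.121 * 0.879 = 0.212718
Locus 11: 2 * 0.053 * 0.947 = 0.100382
Locus 12: 2 * 0.019 * 0.981 = 0.037278
Locus 13: 2 * 0.185 * 0.815 = 0.30155
RMP = 2.969e-10

2.969e-10


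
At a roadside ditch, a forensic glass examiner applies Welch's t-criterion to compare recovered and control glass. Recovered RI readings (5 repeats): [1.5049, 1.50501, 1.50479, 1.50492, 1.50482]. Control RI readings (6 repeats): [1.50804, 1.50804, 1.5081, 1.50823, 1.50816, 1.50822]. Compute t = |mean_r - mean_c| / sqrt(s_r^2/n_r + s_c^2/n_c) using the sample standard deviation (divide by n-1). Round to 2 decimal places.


Welch's t-criterion for glass RI comparison:
Recovered mean = sum / n_r = 7.52444 / 5 = 1.504888
Control mean = sum / n_c = 9.04879 / 6 = 1.5081317
Recovered sample variance s_r^2 = 7.57e-09
Control sample variance s_c^2 = 7.21667e-09
Welch SE (unpooled) = sqrt(s_r^2/n_r + s_c^2/n_c) = sqrt(1.514e-09 + 1.20278e-09) = sqrt(2.71678e-09) = 5.21227e-05
|mean_r - mean_c| = 0.00324367
t = 0.00324367 / 5.21227e-05 = 62.23

62.23


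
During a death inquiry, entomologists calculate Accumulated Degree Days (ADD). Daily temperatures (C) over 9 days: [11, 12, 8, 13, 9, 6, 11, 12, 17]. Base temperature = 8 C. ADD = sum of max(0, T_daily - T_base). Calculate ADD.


Computing ADD day by day:
Day 1: max(0, 11 - 8) = 3
Day 2: max(0, 12 - 8) = 4
Day 3: max(0, 8 - 8) = 0
Day 4: max(0, 13 - 8) = 5
Day 5: max(0, 9 - 8) = 1
Day 6: max(0, 6 - 8) = 0
Day 7: max(0, 11 - 8) = 3
Day 8: max(0, 12 - 8) = 4
Day 9: max(0, 17 - 8) = 9
Total ADD = 29

29


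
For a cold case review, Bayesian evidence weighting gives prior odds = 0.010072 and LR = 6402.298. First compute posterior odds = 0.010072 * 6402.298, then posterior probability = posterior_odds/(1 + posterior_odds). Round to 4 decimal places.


Bayesian evidence evaluation:
Posterior odds = prior_odds * LR = 0.010072 * 6402.298 = 64.48395
Posterior probability = posterior_odds / (1 + posterior_odds)
= 64.48395 / (1 + 64.48395)
= 64.48395 / 65.48395
= 0.9847

0.9847


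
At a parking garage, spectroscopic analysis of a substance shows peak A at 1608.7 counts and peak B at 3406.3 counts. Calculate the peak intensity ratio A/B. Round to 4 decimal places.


Spectral peak ratio:
Peak A = 1608.7 counts
Peak B = 3406.3 counts
Ratio = 1608.7 / 3406.3 = 0.4723

0.4723


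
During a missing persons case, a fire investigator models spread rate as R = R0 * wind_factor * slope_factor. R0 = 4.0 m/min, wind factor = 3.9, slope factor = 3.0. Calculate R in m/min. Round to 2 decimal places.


Fire spread rate calculation:
R = R0 * wind_factor * slope_factor
= 4.0 * 3.9 * 3.0
= 15.6 * 3.0
= 46.80 m/min

46.80


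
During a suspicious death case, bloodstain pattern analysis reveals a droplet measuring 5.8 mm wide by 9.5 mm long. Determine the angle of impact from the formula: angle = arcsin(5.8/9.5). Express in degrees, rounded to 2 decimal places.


Blood spatter impact angle calculation:
width / length = 5.8 / 9.5 = 0.610526
angle = arcsin(0.610526)
angle = 37.63 degrees

37.63


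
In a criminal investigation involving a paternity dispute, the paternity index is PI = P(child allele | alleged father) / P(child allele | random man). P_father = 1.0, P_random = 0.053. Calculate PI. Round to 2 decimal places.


Paternity Index calculation:
PI = P(allele|father) / P(allele|random)
PI = 1.0 / 0.053
PI = 18.87

18.87


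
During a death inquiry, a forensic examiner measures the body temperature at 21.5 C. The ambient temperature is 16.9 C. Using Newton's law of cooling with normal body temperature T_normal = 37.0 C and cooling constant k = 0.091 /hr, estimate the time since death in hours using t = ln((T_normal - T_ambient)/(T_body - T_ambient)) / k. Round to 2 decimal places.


Using Newton's law of cooling:
t = ln((T_normal - T_ambient) / (T_body - T_ambient)) / k
T_normal - T_ambient = 20.1
T_body - T_ambient = 4.6
Ratio = 4.369565
ln(ratio) = 1.474663
t = 1.474663 / 0.091 = 16.21 hours

16.21


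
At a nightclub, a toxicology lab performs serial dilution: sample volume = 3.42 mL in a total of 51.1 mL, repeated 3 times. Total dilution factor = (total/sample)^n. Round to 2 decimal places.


Dilution factor calculation:
Single dilution = V_total / V_sample = 51.1 / 3.42 ≈ 14.94152
Number of dilutions = 3
Total DF = (51.1 / 3.42)^3 (full precision, rounded at the end) = 3335.68

3335.68


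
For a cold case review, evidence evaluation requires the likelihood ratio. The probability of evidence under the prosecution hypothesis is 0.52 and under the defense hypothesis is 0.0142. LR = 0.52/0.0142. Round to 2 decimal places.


Likelihood ratio calculation:
LR = P(E|Hp) / P(E|Hd)
LR = 0.52 / 0.0142
LR = 36.62

36.62


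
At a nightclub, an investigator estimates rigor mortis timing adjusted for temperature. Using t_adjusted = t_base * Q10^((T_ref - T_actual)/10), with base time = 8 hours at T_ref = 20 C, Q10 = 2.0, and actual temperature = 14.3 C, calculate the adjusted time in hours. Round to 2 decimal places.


Rigor mortis time adjustment:
Exponent = (T_ref - T_actual) / 10 = (20 - 14.3) / 10 = 0.57
Q10 factor = 2.0^0.57 = 1.48452
t_adjusted = 8 * 1.48452 = 11.88 hours

11.88


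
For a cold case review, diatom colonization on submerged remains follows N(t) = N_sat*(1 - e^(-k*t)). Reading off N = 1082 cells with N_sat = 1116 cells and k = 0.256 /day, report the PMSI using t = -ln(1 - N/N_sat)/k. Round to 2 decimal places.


PMSI from diatom colonization curve:
N / N_sat = 1082 / 1116 = 0.969534
1 - N/N_sat = 0.030466
ln(1 - N/N_sat) = -3.491144
t = -ln(1 - N/N_sat) / k = -(-3.491144) / 0.256 = 13.64 days

13.64


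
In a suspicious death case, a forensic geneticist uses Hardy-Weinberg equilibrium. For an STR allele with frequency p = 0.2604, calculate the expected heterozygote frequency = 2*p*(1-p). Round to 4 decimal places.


Hardy-Weinberg heterozygote frequency:
q = 1 - p = 1 - 0.2604 = 0.7396
2pq = 2 * 0.2604 * 0.7396 = 0.3852

0.3852


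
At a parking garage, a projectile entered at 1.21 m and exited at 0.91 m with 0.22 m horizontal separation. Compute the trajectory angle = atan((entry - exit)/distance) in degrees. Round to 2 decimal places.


Bullet trajectory angle:
Height difference = 1.21 - 0.91 = 0.3 m
angle = atan(0.3 / 0.22)
angle = atan(1.363636)
angle = 53.75 degrees

53.75
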